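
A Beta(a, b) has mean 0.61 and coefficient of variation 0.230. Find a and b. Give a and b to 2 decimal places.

Var = (CV·μ)² = (0.230×0.61)² = 0.019684.
a+b = μ(1−μ)/Var − 1 = 0.2379/0.019684 − 1 = 11.0859.
Thus a = 0.61·11.0859 = 6.76 and b = 0.39·11.0859 = 4.32.

a = 6.76, b = 4.32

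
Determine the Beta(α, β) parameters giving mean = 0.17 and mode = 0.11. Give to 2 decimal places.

α = 2.21, β = 10.79

With s = α+β: μ = α/s and mode = (α−1)/(s−2). Eliminating α = μs,
μs − 1 = m(s−2) ⇒ s(μ−m) = 1−2m ⇒ s = 0.78/0.06 = 13.0000.
So α = μs = 2.21, β = (1−μ)s = 10.79.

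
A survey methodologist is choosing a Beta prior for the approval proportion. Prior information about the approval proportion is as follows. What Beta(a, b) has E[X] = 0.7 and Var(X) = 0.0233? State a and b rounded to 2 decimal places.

a = 5.61, b = 2.40

Write ν = a+b; then a = μν and Var = μ(1−μ)/(ν+1).
ν = μ(1−μ)/Var − 1 = 0.21/0.0233 − 1 = 8.0129.
a = 0.7·8.0129 = 5.61, b = 0.3·8.0129 = 2.40.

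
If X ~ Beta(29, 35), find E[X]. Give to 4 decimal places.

0.4531

The Beta mean is α/(α+β) = 29/(29+35) = 0.4531.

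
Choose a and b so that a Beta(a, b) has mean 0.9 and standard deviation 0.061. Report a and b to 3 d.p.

Variance = 0.061² = 0.003721. The moment-matching identity a+b = μ(1−μ)/Var − 1 gives
a+b = 0.09/0.003721 − 1 = 23.1870, so a = μ·23.1870 = 20.868 and b = (1−μ)·23.1870 = 2.319.

a = 20.868, b = 2.319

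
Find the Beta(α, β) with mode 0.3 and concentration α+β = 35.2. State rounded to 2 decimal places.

α = 10.96, β = 24.24

Mode = (α−1)/(κ−2) with κ = α+β, so α−1 = 0.3·33.2 = 9.96.
α = 10.96; β = κ − α = 24.24.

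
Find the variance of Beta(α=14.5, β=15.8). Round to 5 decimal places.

μ = 14.5/30.3 = 0.478548; Var = μ(1−μ)/(α+β+1) = 0.2495398/31.3 = 0.00797.

0.00797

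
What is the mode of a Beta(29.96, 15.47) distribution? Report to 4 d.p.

0.6668

The density x^(α−1)(1−x)^(β−1) is maximised at (α−1)/(α+β−2) = 28.96/43.43 = 0.6668.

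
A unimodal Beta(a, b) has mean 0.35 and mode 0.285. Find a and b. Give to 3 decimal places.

a = 2.315, b = 4.300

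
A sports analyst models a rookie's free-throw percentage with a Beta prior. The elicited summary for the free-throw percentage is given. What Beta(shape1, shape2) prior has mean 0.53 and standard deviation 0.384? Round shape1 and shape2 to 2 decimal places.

σ² = 0.384² = 0.147456.
With s = shape1+shape2, Var = μ(1−μ)/(s+1), so s+1 = (0.53×0.47)/0.147456 = 1.6893 and s = 0.6893.
shape1 = μs = 0.37, shape2 = (1−μ)s = 0.32.

shape1 = 0.37, shape2 = 0.32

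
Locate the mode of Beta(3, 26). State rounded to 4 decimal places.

0.0741

With α,β > 1, mode = (α−1)/(α+β−2) = 2/27 = 0.0741.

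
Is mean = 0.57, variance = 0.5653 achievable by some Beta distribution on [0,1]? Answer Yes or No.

No

A Beta with mean μ has variance μ(1−μ)/(α+β+1) < μ(1−μ).
Here μ(1−μ) = 0.57×0.43 = 0.2451, and 0.5653 ≥ 0.2451.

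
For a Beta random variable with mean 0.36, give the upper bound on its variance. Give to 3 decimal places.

Var = μ(1−μ)/(α+β+1), which approaches μ(1−μ) as α+β → 0.
So the supremum is μ(1−μ) = 0.36×0.64 = 0.230.

0.230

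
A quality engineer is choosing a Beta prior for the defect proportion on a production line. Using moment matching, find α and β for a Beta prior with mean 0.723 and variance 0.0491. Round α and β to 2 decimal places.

α = 2.23, β = 0.85

By moment matching, α+β = μ(1−μ)/σ² − 1 = (0.723·0.277)/0.0491 − 1 = 4.0788 − 1 = 3.0788.
Since α/(α+β) = μ, α = 0.723·3.0788 = 2.23 and β = 0.277·3.0788 = 0.85.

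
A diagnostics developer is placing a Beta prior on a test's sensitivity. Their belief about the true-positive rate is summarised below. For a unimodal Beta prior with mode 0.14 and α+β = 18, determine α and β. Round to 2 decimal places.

α = 3.24, β = 14.76

Mode = (α−1)/(κ−2) with κ = α+β, so α−1 = 0.14·16 = 2.24.
α = 3.24; β = κ − α = 14.76.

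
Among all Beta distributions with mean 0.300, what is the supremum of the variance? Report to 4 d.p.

0.2100

For fixed mean μ the Beta variance is μ(1−μ)/(α+β+1), increasing as α+β decreases.
Its least upper bound (not attained) is μ(1−μ) = 0.300·0.700 = 0.2100.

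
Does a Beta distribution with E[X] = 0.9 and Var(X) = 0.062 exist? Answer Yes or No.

Yes

The Beta variance bound is σ² < μ(1−μ).
Here μ(1−μ) = 0.9×0.1 = 0.09, and 0.062 < 0.09.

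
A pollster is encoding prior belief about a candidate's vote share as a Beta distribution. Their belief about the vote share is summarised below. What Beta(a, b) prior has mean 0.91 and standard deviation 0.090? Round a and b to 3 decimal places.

a = 8.291, b = 0.820

Variance = 0.090² = 0.008100. The moment-matching identity a+b = μ(1−μ)/Var − 1 gives
a+b = 0.0819/0.008100 − 1 = 9.1111, so a = μ·9.1111 = 8.291 and b = (1−μ)·9.1111 = 0.820.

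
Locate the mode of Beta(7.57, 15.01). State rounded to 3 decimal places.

With α,β > 1, mode = (α−1)/(α+β−2) = 6.57/20.58 = 0.319.

0.319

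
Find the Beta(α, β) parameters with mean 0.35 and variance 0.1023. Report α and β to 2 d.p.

Write ν = α+β; then α = μν and Var = μ(1−μ)/(ν+1).
ν = μ(1−μ)/Var − 1 = 0.2275/0.1023 − 1 = 1.2239.
α = 0.35·1.2239 = 0.43, β = 0.65·1.2239 = 0.80.

α = 0.43, β = 0.80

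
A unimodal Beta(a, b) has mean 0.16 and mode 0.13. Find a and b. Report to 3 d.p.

a = 3.947, b = 20.720

Let s = a+b. Mean gives a = μs = 0.16s; mode gives (a−1)/(s−2) = 0.13.
Substituting: 0.16s − 1 = 0.13(s−2) = 0.13s − 0.26, so 0.03s = 0.74 and s = 24.6667.
Then a = 0.16×24.6667 = 3.947 and b = s−a = 20.720.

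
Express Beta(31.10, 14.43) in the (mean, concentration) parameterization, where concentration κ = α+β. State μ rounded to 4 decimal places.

μ = 0.6831, κ = 45.53

κ = α+β = 31.10+14.43 = 45.53; μ = α/κ = 31.10/45.53 = 0.6831.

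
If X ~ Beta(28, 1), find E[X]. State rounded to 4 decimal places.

The Beta mean is α/(α+β) = 28/(28+1) = 0.9655.

0.9655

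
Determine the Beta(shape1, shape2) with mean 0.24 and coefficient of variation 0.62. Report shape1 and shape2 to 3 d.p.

shape1 = 1.737, shape2 = 5.501

σ = CV·μ = 0.62×0.24 = 0.14880, so σ² = 0.022141.
s+1 = μ(1−μ)/σ² = 0.1824/0.022141 = 8.2379, so s = shape1+shape2 = 7.2379.
shape1 = μs = 1.737, shape2 = (1−μ)s = 5.501.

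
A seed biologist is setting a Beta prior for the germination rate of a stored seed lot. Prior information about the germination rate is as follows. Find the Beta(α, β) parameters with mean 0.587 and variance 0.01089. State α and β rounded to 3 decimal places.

α = 12.481, β = 8.781

By moment matching, α+β = μ(1−μ)/σ² − 1 = (0.587·0.413)/0.01089 − 1 = 22.2618 − 1 = 21.2618.
Since α/(α+β) = μ, α = 0.587·21.2618 = 12.481 and β = 0.413·21.2618 = 8.781.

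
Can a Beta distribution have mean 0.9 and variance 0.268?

A Beta with mean μ has variance μ(1−μ)/(α+β+1) < μ(1−μ).
Here μ(1−μ) = 0.9×0.1 = 0.09, and 0.268 ≥ 0.09.

No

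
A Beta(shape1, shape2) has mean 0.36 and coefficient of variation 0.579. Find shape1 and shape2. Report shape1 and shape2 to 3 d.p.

σ = CV·μ = 0.579×0.36 = 0.20844, so σ² = 0.043447.
s+1 = μ(1−μ)/σ² = 0.2304/0.043447 = 5.3030, so s = shape1+shape2 = 4.3030.
shape1 = μs = 1.549, shape2 = (1−μ)s = 2.754.

shape1 = 1.549, shape2 = 2.754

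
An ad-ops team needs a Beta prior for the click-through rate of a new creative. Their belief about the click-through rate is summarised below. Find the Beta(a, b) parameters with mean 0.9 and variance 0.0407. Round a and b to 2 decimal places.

a = 1.09, b = 0.12

By moment matching, a+b = μ(1−μ)/σ² − 1 = (0.9·0.1)/0.0407 − 1 = 2.2113 − 1 = 1.2113.
Since a/(a+b) = μ, a = 0.9·1.2113 = 1.09 and b = 0.1·1.2113 = 0.12.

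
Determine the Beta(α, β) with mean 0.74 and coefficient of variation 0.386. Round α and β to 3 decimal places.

Var = (CV·μ)² = (0.386×0.74)² = 0.081590.
α+β = μ(1−μ)/Var − 1 = 0.1924/0.081590 − 1 = 1.3581.
Thus α = 0.74·1.3581 = 1.005 and β = 0.26·1.3581 = 0.353.

α = 1.005, β = 0.353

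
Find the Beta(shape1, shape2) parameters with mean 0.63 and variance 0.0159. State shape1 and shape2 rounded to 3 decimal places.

Write ν = shape1+shape2; then shape1 = μν and Var = μ(1−μ)/(ν+1).
ν = μ(1−μ)/Var − 1 = 0.2331/0.0159 − 1 = 13.6604.
shape1 = 0.63·13.6604 = 8.606, shape2 = 0.37·13.6604 = 5.054.

shape1 = 8.606, shape2 = 5.054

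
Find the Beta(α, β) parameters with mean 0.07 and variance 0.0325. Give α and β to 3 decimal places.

α = 0.070, β = 0.933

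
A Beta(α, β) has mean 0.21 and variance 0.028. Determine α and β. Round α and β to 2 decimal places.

Let s = α+β. The Beta variance is μ(1−μ)/(s+1).
So s+1 = μ(1−μ)/σ² = (0.21×0.79)/0.028 = 0.1659/0.028 = 5.9250, giving s = 4.9250.
Then α = μs = 0.21×4.9250 = 1.03 and β = (1−μ)s = 0.79×4.9250 = 3.89.

α = 1.03, β = 3.89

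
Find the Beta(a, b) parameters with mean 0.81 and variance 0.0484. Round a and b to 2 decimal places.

By moment matching, a+b = μ(1−μ)/σ² − 1 = (0.81·0.19)/0.0484 − 1 = 3.1798 − 1 = 2.1798.
Since a/(a+b) = μ, a = 0.81·2.1798 = 1.77 and b = 0.19·2.1798 = 0.41.

a = 1.77, b = 0.41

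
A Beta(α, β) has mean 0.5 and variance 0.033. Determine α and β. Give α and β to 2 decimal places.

α = 3.29, β = 3.29

Write ν = α+β; then α = μν and Var = μ(1−μ)/(ν+1).
ν = μ(1−μ)/Var − 1 = 0.25/0.033 − 1 = 6.5758.
α = 0.5·6.5758 = 3.29, β = 0.5·6.5758 = 3.29.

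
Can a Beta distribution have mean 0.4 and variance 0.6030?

No

A Beta with mean μ has variance μ(1−μ)/(α+β+1) < μ(1−μ).
Here μ(1−μ) = 0.4×0.6 = 0.24, and 0.6030 ≥ 0.24.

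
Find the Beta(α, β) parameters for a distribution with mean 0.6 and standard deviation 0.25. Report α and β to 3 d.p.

σ² = 0.25² = 0.0625.
With s = α+β, Var = μ(1−μ)/(s+1), so s+1 = (0.6×0.4)/0.0625 = 3.8400 and s = 2.8400.
α = μs = 1.704, β = (1−μ)s = 1.136.

α = 1.704, β = 1.136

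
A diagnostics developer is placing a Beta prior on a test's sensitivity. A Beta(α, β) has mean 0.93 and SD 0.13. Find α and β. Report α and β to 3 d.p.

σ² = 0.13² = 0.0169.
With s = α+β, Var = μ(1−μ)/(s+1), so s+1 = (0.93×0.07)/0.0169 = 3.8521 and s = 2.8521.
α = μs = 2.652, β = (1−μ)s = 0.200.

α = 2.652, β = 0.200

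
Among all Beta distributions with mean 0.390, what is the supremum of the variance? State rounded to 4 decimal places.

0.2379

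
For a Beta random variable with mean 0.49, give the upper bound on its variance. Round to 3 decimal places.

Var = μ(1−μ)/(α+β+1), which approaches μ(1−μ) as α+β → 0.
So the supremum is μ(1−μ) = 0.49×0.51 = 0.250.

0.250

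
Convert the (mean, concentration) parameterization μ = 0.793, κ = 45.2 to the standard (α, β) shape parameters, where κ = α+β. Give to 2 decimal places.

Split κ in proportion μ : (1−μ): α = 0.793·45.2 = 35.84, β = 45.2 − 35.84 = 9.36.

α = 35.84, β = 9.36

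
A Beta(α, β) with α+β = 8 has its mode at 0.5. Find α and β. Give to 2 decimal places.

Mode = (α−1)/(κ−2) with κ = α+β, so α−1 = 0.5·6 = 3.00.
α = 4.00; β = κ − α = 4.00.

α = 4.00, β = 4.00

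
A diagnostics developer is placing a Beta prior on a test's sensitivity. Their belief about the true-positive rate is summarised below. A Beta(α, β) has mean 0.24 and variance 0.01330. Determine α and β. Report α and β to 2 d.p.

α = 3.05, β = 9.66

By moment matching, α+β = μ(1−μ)/σ² − 1 = (0.24·0.76)/0.01330 − 1 = 13.7143 − 1 = 12.7143.
Since α/(α+β) = μ, α = 0.24·12.7143 = 3.05 and β = 0.76·12.7143 = 9.66.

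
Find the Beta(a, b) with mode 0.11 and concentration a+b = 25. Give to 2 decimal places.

Since the density peak of Beta(a,b) is at (a−1)/(a+b−2),
a = 1 + 0.11(25−2) = 3.53 and b = 25 − 3.53 = 21.47.

a = 3.53, b = 21.47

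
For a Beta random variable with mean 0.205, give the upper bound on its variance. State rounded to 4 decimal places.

Var = μ(1−μ)/(α+β+1), which approaches μ(1−μ) as α+β → 0.
So the supremum is μ(1−μ) = 0.205×0.795 = 0.1630.

0.1630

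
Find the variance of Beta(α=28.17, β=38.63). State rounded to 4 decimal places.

Var = αβ/[(α+β)²(α+β+1)] = (28.17×38.63)/(66.80²×67.80) = 1088.2071/302539.872000 = 0.0036.

0.0036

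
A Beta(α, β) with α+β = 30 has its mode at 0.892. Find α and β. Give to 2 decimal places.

α = 25.98, β = 4.02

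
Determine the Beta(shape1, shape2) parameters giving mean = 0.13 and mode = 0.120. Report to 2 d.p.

With s = shape1+shape2: μ = shape1/s and mode = (shape1−1)/(s−2). Eliminating shape1 = μs,
μs − 1 = m(s−2) ⇒ s(μ−m) = 1−2m ⇒ s = 0.760/0.010 = 76.0000.
So shape1 = μs = 9.88, shape2 = (1−μ)s = 66.12.

shape1 = 9.88, shape2 = 66.12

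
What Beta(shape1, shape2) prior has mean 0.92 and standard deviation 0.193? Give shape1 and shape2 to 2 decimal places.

First σ² = 0.037249. Setting shape1 = μn, shape2 = (1−μ)n with n = shape1+shape2,
μ(1−μ)/(n+1) = 0.037249 ⇒ n+1 = 0.0736/0.037249 = 1.9759 ⇒ n = 0.9759.
Hence shape1 = 0.92×0.9759 = 0.90, shape2 = 0.08×0.9759 = 0.08.

shape1 = 0.90, shape2 = 0.08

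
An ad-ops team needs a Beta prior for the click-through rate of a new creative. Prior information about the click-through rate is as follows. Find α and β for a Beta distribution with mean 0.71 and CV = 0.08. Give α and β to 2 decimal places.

Var = (CV·μ)² = (0.08×0.71)² = 0.003226.
α+β = μ(1−μ)/Var − 1 = 0.2059/0.003226 − 1 = 62.8204.
Thus α = 0.71·62.8204 = 44.60 and β = 0.29·62.8204 = 18.22.

α = 44.60, β = 18.22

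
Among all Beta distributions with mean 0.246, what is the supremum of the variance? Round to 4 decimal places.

For fixed mean μ the Beta variance is μ(1−μ)/(α+β+1), increasing as α+β decreases.
Its least upper bound (not attained) is μ(1−μ) = 0.246·0.754 = 0.1855.

0.1855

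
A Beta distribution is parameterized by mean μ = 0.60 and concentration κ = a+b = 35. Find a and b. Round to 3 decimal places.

a = 21.000, b = 14.000

Split κ in proportion μ : (1−μ): a = 0.60·35 = 21.000, b = 35 − 21.000 = 14.000.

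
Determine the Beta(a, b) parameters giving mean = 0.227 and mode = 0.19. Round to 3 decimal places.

Let s = a+b. Mean gives a = μs = 0.227s; mode gives (a−1)/(s−2) = 0.19.
Substituting: 0.227s − 1 = 0.19(s−2) = 0.19s − 0.38, so 0.037s = 0.62 and s = 16.7568.
Then a = 0.227×16.7568 = 3.804 and b = s−a = 12.953.

a = 3.804, b = 12.953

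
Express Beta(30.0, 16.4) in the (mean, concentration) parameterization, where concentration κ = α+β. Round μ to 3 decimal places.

μ = 0.647, κ = 46.4

κ = α+β = 30.0+16.4 = 46.4; μ = α/κ = 30.0/46.4 = 0.647.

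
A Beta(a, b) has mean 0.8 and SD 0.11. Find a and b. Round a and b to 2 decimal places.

Variance = 0.11² = 0.0121. The moment-matching identity a+b = μ(1−μ)/Var − 1 gives
a+b = 0.16/0.0121 − 1 = 12.2231, so a = μ·12.2231 = 9.78 and b = (1−μ)·12.2231 = 2.44.

a = 9.78, b = 2.44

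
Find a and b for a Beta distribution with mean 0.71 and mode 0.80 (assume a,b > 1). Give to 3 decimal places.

Let s = a+b. Mean gives a = μs = 0.71s; mode gives (a−1)/(s−2) = 0.80.
Substituting: 0.71s − 1 = 0.80(s−2) = 0.80s − 1.60, so -0.09s = -0.60 and s = 6.6667.
Then a = 0.71×6.6667 = 4.733 and b = s−a = 1.933.

a = 4.733, b = 1.933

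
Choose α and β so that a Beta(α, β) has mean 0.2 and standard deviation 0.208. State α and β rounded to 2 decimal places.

σ² = 0.208² = 0.043264.
With s = α+β, Var = μ(1−μ)/(s+1), so s+1 = (0.2×0.8)/0.043264 = 3.6982 and s = 2.6982.
α = μs = 0.54, β = (1−μ)s = 2.16.

α = 0.54, β = 2.16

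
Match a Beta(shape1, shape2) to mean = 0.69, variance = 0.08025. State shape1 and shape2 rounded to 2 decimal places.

By moment matching, shape1+shape2 = μ(1−μ)/σ² − 1 = (0.69·0.31)/0.08025 − 1 = 2.6654 − 1 = 1.6654.
Since shape1/(shape1+shape2) = μ, shape1 = 0.69·1.6654 = 1.15 and shape2 = 0.31·1.6654 = 0.52.

shape1 = 1.15, shape2 = 0.52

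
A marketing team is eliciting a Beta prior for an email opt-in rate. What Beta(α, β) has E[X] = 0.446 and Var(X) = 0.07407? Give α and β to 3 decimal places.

Write ν = α+β; then α = μν and Var = μ(1−μ)/(ν+1).
ν = μ(1−μ)/Var − 1 = 0.247084/0.07407 − 1 = 2.3358.
α = 0.446·2.3358 = 1.042, β = 0.554·2.3358 = 1.294.

α = 1.042, β = 1.294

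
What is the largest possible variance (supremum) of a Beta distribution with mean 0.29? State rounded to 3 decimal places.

For fixed mean μ the Beta variance is μ(1−μ)/(α+β+1), increasing as α+β decreases.
Its least upper bound (not attained) is μ(1−μ) = 0.29·0.71 = 0.206.

0.206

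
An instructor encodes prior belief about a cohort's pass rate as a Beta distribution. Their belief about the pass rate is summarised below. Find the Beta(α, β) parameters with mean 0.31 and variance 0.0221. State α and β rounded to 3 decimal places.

Let s = α+β. The Beta variance is μ(1−μ)/(s+1).
So s+1 = μ(1−μ)/σ² = (0.31×0.69)/0.0221 = 0.2139/0.0221 = 9.6787, giving s = 8.6787.
Then α = μs = 0.31×8.6787 = 2.690 and β = (1−μ)s = 0.69×8.6787 = 5.988.

α = 2.690, β = 5.988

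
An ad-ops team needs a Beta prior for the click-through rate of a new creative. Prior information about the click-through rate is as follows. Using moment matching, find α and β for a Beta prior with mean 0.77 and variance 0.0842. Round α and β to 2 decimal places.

α = 0.85, β = 0.25

By moment matching, α+β = μ(1−μ)/σ² − 1 = (0.77·0.23)/0.0842 − 1 = 2.1033 − 1 = 1.1033.
Since α/(α+β) = μ, α = 0.77·1.1033 = 0.85 and β = 0.23·1.1033 = 0.25.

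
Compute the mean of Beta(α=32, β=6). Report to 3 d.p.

0.842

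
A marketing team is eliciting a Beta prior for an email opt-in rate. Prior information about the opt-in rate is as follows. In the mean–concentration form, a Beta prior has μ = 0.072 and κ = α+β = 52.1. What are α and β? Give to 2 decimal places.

α = μκ = 0.072×52.1 = 3.75 and β = (1−μ)κ = 0.928×52.1 = 48.35.

α = 3.75, β = 48.35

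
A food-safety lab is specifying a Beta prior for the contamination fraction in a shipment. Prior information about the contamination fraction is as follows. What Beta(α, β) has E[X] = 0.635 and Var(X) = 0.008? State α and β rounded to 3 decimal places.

By moment matching, α+β = μ(1−μ)/σ² − 1 = (0.635·0.365)/0.008 − 1 = 28.9719 − 1 = 27.9719.
Since α/(α+β) = μ, α = 0.635·27.9719 = 17.762 and β = 0.365·27.9719 = 10.210.

α = 17.762, β = 10.210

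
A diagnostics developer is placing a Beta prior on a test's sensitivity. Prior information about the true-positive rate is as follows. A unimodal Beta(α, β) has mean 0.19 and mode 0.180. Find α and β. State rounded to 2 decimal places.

With s = α+β: μ = α/s and mode = (α−1)/(s−2). Eliminating α = μs,
μs − 1 = m(s−2) ⇒ s(μ−m) = 1−2m ⇒ s = 0.640/0.010 = 64.0000.
So α = μs = 12.16, β = (1−μ)s = 51.84.

α = 12.16, β = 51.84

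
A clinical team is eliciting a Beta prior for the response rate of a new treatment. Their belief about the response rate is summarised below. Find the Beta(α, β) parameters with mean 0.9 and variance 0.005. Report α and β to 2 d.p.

Let s = α+β. The Beta variance is μ(1−μ)/(s+1).
So s+1 = μ(1−μ)/σ² = (0.9×0.1)/0.005 = 0.09/0.005 = 18.0000, giving s = 17.0000.
Then α = μs = 0.9×17.0000 = 15.30 and β = (1−μ)s = 0.1×17.0000 = 1.70.

α = 15.30, β = 1.70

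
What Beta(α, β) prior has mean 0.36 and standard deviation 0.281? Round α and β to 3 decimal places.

α = 0.690, β = 1.227

First σ² = 0.078961. Setting α = μn, β = (1−μ)n with n = α+β,
μ(1−μ)/(n+1) = 0.078961 ⇒ n+1 = 0.2304/0.078961 = 2.9179 ⇒ n = 1.9179.
Hence α = 0.36×1.9179 = 0.690, β = 0.64×1.9179 = 1.227.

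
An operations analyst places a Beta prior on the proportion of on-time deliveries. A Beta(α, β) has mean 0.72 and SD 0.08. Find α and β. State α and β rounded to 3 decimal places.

α = 21.960, β = 8.540

Variance = 0.08² = 0.0064. The moment-matching identity α+β = μ(1−μ)/Var − 1 gives
α+β = 0.2016/0.0064 − 1 = 30.5000, so α = μ·30.5000 = 21.960 and β = (1−μ)·30.5000 = 8.540.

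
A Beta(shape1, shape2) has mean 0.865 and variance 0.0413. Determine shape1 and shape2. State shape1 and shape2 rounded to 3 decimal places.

shape1 = 1.581, shape2 = 0.247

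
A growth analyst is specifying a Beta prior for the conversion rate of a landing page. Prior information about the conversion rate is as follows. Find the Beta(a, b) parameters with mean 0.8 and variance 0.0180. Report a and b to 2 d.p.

Write ν = a+b; then a = μν and Var = μ(1−μ)/(ν+1).
ν = μ(1−μ)/Var − 1 = 0.16/0.0180 − 1 = 7.8889.
a = 0.8·7.8889 = 6.31, b = 0.2·7.8889 = 1.58.

a = 6.31, b = 1.58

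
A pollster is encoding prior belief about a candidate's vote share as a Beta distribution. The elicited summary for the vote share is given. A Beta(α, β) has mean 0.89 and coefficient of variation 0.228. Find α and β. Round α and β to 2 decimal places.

α = 1.23, β = 0.15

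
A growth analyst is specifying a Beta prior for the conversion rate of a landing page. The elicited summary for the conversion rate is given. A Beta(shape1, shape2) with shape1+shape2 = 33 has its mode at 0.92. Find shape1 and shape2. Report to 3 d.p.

shape1 = 29.520, shape2 = 3.480

Mode = (shape1−1)/(κ−2) with κ = shape1+shape2, so shape1−1 = 0.92·31 = 28.520.
shape1 = 29.520; shape2 = κ − shape1 = 3.480.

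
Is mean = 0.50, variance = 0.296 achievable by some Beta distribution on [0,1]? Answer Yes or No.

For any Beta, Var(X) < E[X]·(1−E[X]).
Here μ(1−μ) = 0.50×0.50 = 0.2500, and 0.296 ≥ 0.2500.

No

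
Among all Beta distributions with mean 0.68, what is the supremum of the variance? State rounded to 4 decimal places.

0.2176

For fixed mean μ the Beta variance is μ(1−μ)/(α+β+1), increasing as α+β decreases.
Its least upper bound (not attained) is μ(1−μ) = 0.68·0.32 = 0.2176.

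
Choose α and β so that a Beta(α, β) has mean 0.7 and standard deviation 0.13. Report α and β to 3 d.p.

α = 7.998, β = 3.428

σ² = 0.13² = 0.0169.
With s = α+β, Var = μ(1−μ)/(s+1), so s+1 = (0.7×0.3)/0.0169 = 12.4260 and s = 11.4260.
α = μs = 7.998, β = (1−μ)s = 3.428.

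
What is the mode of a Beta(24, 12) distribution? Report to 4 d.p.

0.6765

With α,β > 1, mode = (α−1)/(α+β−2) = 23/34 = 0.6765.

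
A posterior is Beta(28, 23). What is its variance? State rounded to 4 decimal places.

0.0048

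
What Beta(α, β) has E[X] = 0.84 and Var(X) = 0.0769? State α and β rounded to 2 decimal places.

α = 0.63, β = 0.12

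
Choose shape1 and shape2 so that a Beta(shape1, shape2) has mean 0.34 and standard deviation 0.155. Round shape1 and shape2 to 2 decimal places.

Variance = 0.155² = 0.024025. The moment-matching identity shape1+shape2 = μ(1−μ)/Var − 1 gives
shape1+shape2 = 0.2244/0.024025 − 1 = 8.3403, so shape1 = μ·8.3403 = 2.84 and shape2 = (1−μ)·8.3403 = 5.50.

shape1 = 2.84, shape2 = 5.50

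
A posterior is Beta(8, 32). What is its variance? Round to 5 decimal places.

0.00390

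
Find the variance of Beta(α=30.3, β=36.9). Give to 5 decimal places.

α+β = 67.2 and αβ = 1118.07, so Var = αβ/[(α+β)²(α+β+1)] = 1118.07/307980.288 = 0.00363.

0.00363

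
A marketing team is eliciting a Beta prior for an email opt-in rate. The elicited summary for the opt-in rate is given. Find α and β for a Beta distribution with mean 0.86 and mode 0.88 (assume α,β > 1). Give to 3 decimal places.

α = 32.680, β = 5.320

With s = α+β: μ = α/s and mode = (α−1)/(s−2). Eliminating α = μs,
μs − 1 = m(s−2) ⇒ s(μ−m) = 1−2m ⇒ s = -0.76/-0.02 = 38.0000.
So α = μs = 32.680, β = (1−μ)s = 5.320.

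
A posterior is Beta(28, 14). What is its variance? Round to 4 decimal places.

0.0052

Var = αβ/[(α+β)²(α+β+1)] = (28×14)/(42²×43) = 392/75852 = 0.0052.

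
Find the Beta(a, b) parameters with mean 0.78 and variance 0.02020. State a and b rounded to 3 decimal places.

a = 5.846, b = 1.649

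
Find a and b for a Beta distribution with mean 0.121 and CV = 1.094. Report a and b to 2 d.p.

σ = CV·μ = 1.094×0.121 = 0.13237, so σ² = 0.017523.
s+1 = μ(1−μ)/σ² = 0.106359/0.017523 = 6.0697, so s = a+b = 5.0697.
a = μs = 0.61, b = (1−μ)s = 4.46.

a = 0.61, b = 4.46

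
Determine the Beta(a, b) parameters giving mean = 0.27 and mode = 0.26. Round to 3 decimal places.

a = 12.960, b = 35.040

With s = a+b: μ = a/s and mode = (a−1)/(s−2). Eliminating a = μs,
μs − 1 = m(s−2) ⇒ s(μ−m) = 1−2m ⇒ s = 0.48/0.01 = 48.0000.
So a = μs = 12.960, b = (1−μ)s = 35.040.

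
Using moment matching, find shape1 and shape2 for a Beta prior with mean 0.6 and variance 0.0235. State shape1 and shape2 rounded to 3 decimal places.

shape1 = 5.528, shape2 = 3.685

Let s = shape1+shape2. The Beta variance is μ(1−μ)/(s+1).
So s+1 = μ(1−μ)/σ² = (0.6×0.4)/0.0235 = 0.24/0.0235 = 10.2128, giving s = 9.2128.
Then shape1 = μs = 0.6×9.2128 = 5.528 and shape2 = (1−μ)s = 0.4×9.2128 = 3.685.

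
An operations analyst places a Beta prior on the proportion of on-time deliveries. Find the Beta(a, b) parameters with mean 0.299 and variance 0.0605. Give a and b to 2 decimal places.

a = 0.74, b = 1.73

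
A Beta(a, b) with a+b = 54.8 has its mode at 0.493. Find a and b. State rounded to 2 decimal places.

a = 27.03, b = 27.77

Mode = (a−1)/(κ−2) with κ = a+b, so a−1 = 0.493·52.8 = 26.03.
a = 27.03; b = κ − a = 27.77.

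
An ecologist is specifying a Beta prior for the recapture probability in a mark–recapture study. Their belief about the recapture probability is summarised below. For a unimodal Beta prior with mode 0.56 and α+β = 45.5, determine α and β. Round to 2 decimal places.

α = 25.36, β = 20.14

Since the density peak of Beta(α,β) is at (α−1)/(α+β−2),
α = 1 + 0.56(45.5−2) = 25.36 and β = 45.5 − 25.36 = 20.14.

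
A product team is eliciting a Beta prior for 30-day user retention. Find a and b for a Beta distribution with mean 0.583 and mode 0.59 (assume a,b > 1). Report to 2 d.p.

a = 14.99, b = 10.72

Let s = a+b. Mean gives a = μs = 0.583s; mode gives (a−1)/(s−2) = 0.59.
Substituting: 0.583s − 1 = 0.59(s−2) = 0.59s − 1.18, so -0.007s = -0.18 and s = 25.7143.
Then a = 0.583×25.7143 = 14.99 and b = s−a = 10.72.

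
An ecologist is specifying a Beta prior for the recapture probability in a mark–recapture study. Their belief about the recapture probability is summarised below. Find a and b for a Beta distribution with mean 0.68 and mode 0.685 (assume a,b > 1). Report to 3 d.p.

a = 50.320, b = 23.680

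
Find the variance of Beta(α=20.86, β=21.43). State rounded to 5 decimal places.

Var = αβ/[(α+β)²(α+β+1)] = (20.86×21.43)/(42.29²×43.29) = 447.0298/77421.745089 = 0.00577.

0.00577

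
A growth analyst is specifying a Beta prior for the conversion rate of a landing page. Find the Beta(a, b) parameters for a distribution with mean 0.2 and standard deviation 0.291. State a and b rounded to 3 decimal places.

a = 0.178, b = 0.712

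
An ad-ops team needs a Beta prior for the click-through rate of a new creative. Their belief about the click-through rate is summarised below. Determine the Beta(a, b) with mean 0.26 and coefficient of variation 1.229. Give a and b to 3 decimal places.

Var = (CV·μ)² = (1.229×0.26)² = 0.102106.
a+b = μ(1−μ)/Var − 1 = 0.1924/0.102106 − 1 = 0.8843.
Thus a = 0.26·0.8843 = 0.230 and b = 0.74·0.8843 = 0.654.

a = 0.230, b = 0.654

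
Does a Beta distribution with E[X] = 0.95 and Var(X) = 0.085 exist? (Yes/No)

A Beta with mean μ has variance μ(1−μ)/(α+β+1) < μ(1−μ).
Here μ(1−μ) = 0.95×0.05 = 0.0475, and 0.085 ≥ 0.0475.

No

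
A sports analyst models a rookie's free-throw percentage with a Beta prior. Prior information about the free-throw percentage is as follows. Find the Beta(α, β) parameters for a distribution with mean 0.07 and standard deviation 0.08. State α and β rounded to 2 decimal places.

α = 0.64, β = 8.53

Variance = 0.08² = 0.0064. The moment-matching identity α+β = μ(1−μ)/Var − 1 gives
α+β = 0.0651/0.0064 − 1 = 9.1719, so α = μ·9.1719 = 0.64 and β = (1−μ)·9.1719 = 8.53.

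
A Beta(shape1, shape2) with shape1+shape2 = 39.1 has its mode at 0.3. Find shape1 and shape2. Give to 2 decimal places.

shape1 = 12.13, shape2 = 26.97

For shape1,shape2>1 the mode is (shape1−1)/(shape1+shape2−2), so shape1 = mode·(κ−2)+1 = 0.3×37.1+1 = 12.13.
And shape2 = (1−mode)·(κ−2)+1 = 0.7×37.1+1 = 26.97.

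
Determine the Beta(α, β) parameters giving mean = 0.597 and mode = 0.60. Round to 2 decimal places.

α = 39.80, β = 26.87

Let s = α+β. Mean gives α = μs = 0.597s; mode gives (α−1)/(s−2) = 0.60.
Substituting: 0.597s − 1 = 0.60(s−2) = 0.60s − 1.20, so -0.003s = -0.20 and s = 66.6667.
Then α = 0.597×66.6667 = 39.80 and β = s−α = 26.87.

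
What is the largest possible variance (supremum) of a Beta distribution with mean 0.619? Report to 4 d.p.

0.2358

Var = μ(1−μ)/(α+β+1), which approaches μ(1−μ) as α+β → 0.
So the supremum is μ(1−μ) = 0.619×0.381 = 0.2358.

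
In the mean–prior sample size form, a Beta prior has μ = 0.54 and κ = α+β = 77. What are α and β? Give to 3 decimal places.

α = 41.580, β = 35.420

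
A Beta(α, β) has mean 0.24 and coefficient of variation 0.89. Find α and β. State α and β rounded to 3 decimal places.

α = 0.719, β = 2.278

Var = (CV·μ)² = (0.89×0.24)² = 0.045625.
α+β = μ(1−μ)/Var − 1 = 0.1824/0.045625 − 1 = 2.9978.
Thus α = 0.24·2.9978 = 0.719 and β = 0.76·2.9978 = 2.278.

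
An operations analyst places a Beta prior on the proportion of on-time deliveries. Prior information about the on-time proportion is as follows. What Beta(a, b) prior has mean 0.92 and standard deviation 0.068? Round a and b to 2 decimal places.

a = 13.72, b = 1.19

First σ² = 0.004624. Setting a = μn, b = (1−μ)n with n = a+b,
μ(1−μ)/(n+1) = 0.004624 ⇒ n+1 = 0.0736/0.004624 = 15.9170 ⇒ n = 14.9170.
Hence a = 0.92×14.9170 = 13.72, b = 0.08×14.9170 = 1.19.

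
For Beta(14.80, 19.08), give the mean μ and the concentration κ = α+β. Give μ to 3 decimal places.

κ = α+β = 14.80+19.08 = 33.88; μ = α/κ = 14.80/33.88 = 0.437.

μ = 0.437, κ = 33.88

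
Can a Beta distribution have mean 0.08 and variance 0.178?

No

For any Beta, Var(X) < E[X]·(1−E[X]).
Here μ(1−μ) = 0.08×0.92 = 0.0736, and 0.178 ≥ 0.0736.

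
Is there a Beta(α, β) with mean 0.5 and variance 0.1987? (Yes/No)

Yes

The Beta variance bound is σ² < μ(1−μ).
Here μ(1−μ) = 0.5×0.5 = 0.25, and 0.1987 < 0.25.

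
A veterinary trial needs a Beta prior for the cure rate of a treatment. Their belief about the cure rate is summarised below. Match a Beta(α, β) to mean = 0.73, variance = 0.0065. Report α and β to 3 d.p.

α = 21.406, β = 7.917

Let s = α+β. The Beta variance is μ(1−μ)/(s+1).
So s+1 = μ(1−μ)/σ² = (0.73×0.27)/0.0065 = 0.1971/0.0065 = 30.3231, giving s = 29.3231.
Then α = μs = 0.73×29.3231 = 21.406 and β = (1−μ)s = 0.27×29.3231 = 7.917.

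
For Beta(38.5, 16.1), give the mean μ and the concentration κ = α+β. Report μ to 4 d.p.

κ = α+β = 38.5+16.1 = 54.6; μ = α/κ = 38.5/54.6 = 0.7051.

μ = 0.7051, κ = 54.6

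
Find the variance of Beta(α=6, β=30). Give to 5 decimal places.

α+β = 36 and αβ = 180, so Var = αβ/[(α+β)²(α+β+1)] = 180/47952 = 0.00375.

0.00375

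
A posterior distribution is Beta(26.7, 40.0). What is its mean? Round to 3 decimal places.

E[X] = α/(α+β) = 26.7/66.7 = 0.400.

0.400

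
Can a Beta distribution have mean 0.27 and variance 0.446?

No

The Beta variance bound is σ² < μ(1−μ).
Here μ(1−μ) = 0.27×0.73 = 0.1971, and 0.446 ≥ 0.1971.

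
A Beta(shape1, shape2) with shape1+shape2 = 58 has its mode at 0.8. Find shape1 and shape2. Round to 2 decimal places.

shape1 = 45.80, shape2 = 12.20

Mode = (shape1−1)/(κ−2) with κ = shape1+shape2, so shape1−1 = 0.8·56 = 44.80.
shape1 = 45.80; shape2 = κ − shape1 = 12.20.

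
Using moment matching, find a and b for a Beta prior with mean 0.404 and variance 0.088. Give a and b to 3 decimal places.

a = 0.701, b = 1.035

Let s = a+b. The Beta variance is μ(1−μ)/(s+1).
So s+1 = μ(1−μ)/σ² = (0.404×0.596)/0.088 = 0.240784/0.088 = 2.7362, giving s = 1.7362.
Then a = μs = 0.404×1.7362 = 0.701 and b = (1−μ)s = 0.596×1.7362 = 1.035.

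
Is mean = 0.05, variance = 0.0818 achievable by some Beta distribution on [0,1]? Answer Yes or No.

No

The Beta variance bound is σ² < μ(1−μ).
Here μ(1−μ) = 0.05×0.95 = 0.0475, and 0.0818 ≥ 0.0475.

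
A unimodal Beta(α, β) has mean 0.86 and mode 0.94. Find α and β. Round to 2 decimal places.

Let s = α+β. Mean gives α = μs = 0.86s; mode gives (α−1)/(s−2) = 0.94.
Substituting: 0.86s − 1 = 0.94(s−2) = 0.94s − 1.88, so -0.08s = -0.88 and s = 11.0000.
Then α = 0.86×11.0000 = 9.46 and β = s−α = 1.54.

α = 9.46, β = 1.54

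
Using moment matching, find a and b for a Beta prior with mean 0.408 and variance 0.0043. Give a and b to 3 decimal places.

a = 22.510, b = 32.661

By moment matching, a+b = μ(1−μ)/σ² − 1 = (0.408·0.592)/0.0043 − 1 = 56.1712 − 1 = 55.1712.
Since a/(a+b) = μ, a = 0.408·55.1712 = 22.510 and b = 0.592·55.1712 = 32.661.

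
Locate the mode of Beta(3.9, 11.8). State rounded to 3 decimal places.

With α,β > 1, mode = (α−1)/(α+β−2) = 2.9/13.7 = 0.212.

0.212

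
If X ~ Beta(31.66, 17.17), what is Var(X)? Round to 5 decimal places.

0.00458

α+β = 48.83 and αβ = 543.6022, so Var = αβ/[(α+β)²(α+β+1)] = 543.6022/118813.102287 = 0.00458.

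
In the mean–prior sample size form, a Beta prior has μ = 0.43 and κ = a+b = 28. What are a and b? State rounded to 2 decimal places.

Split κ in proportion μ : (1−μ): a = 0.43·28 = 12.04, b = 28 − 12.04 = 15.96.

a = 12.04, b = 15.96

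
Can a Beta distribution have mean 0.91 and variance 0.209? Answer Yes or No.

No

A Beta with mean μ has variance μ(1−μ)/(α+β+1) < μ(1−μ).
Here μ(1−μ) = 0.91×0.09 = 0.0819, and 0.209 ≥ 0.0819.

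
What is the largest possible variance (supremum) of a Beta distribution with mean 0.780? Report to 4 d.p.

0.1716

Var = μ(1−μ)/(α+β+1), which approaches μ(1−μ) as α+β → 0.
So the supremum is μ(1−μ) = 0.780×0.220 = 0.1716.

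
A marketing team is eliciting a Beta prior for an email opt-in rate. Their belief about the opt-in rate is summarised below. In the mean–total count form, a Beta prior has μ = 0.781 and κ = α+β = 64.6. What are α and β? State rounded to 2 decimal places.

α = 50.45, β = 14.15

α = μκ = 0.781×64.6 = 50.45 and β = (1−μ)κ = 0.219×64.6 = 14.15.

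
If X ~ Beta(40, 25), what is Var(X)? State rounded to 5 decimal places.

α+β = 65 and αβ = 1000, so Var = αβ/[(α+β)²(α+β+1)] = 1000/278850 = 0.00359.

0.00359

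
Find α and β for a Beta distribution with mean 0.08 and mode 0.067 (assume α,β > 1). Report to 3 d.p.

With s = α+β: μ = α/s and mode = (α−1)/(s−2). Eliminating α = μs,
μs − 1 = m(s−2) ⇒ s(μ−m) = 1−2m ⇒ s = 0.866/0.013 = 66.6154.
So α = μs = 5.329, β = (1−μ)s = 61.286.

α = 5.329, β = 61.286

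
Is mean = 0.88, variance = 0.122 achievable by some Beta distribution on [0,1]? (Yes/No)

No

The Beta variance bound is σ² < μ(1−μ).
Here μ(1−μ) = 0.88×0.12 = 0.1056, and 0.122 ≥ 0.1056.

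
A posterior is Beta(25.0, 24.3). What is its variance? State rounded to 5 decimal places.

Var = αβ/[(α+β)²(α+β+1)] = (25.0×24.3)/(49.3²×50.3) = 607.50/122253.647 = 0.00497.

0.00497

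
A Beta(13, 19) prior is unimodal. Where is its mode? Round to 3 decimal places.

0.400

With α,β > 1, mode = (α−1)/(α+β−2) = 12/30 = 0.400.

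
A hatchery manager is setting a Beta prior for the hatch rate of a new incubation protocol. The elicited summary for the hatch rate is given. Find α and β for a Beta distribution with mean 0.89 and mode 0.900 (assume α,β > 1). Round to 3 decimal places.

α = 71.200, β = 8.800

Let s = α+β. Mean gives α = μs = 0.89s; mode gives (α−1)/(s−2) = 0.900.
Substituting: 0.89s − 1 = 0.900(s−2) = 0.900s − 1.800, so -0.010s = -0.800 and s = 80.0000.
Then α = 0.89×80.0000 = 71.200 and β = s−α = 8.800.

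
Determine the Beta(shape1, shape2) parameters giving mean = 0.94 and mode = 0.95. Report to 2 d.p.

shape1 = 84.60, shape2 = 5.40

With s = shape1+shape2: μ = shape1/s and mode = (shape1−1)/(s−2). Eliminating shape1 = μs,
μs − 1 = m(s−2) ⇒ s(μ−m) = 1−2m ⇒ s = -0.90/-0.01 = 90.0000.
So shape1 = μs = 84.60, shape2 = (1−μ)s = 5.40.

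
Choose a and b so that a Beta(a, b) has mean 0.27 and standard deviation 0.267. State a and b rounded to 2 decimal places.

a = 0.48, b = 1.29

σ² = 0.267² = 0.071289.
With s = a+b, Var = μ(1−μ)/(s+1), so s+1 = (0.27×0.73)/0.071289 = 2.7648 and s = 1.7648.
a = μs = 0.48, b = (1−μ)s = 1.29.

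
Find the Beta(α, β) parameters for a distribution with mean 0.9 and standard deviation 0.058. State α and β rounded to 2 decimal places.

α = 23.18, β = 2.58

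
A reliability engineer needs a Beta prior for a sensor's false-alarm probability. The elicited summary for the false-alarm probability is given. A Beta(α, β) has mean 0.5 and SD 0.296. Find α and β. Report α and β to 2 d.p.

α = 0.93, β = 0.93

σ² = 0.296² = 0.087616.
With s = α+β, Var = μ(1−μ)/(s+1), so s+1 = (0.5×0.5)/0.087616 = 2.8534 and s = 1.8534.
α = μs = 0.93, β = (1−μ)s = 0.93.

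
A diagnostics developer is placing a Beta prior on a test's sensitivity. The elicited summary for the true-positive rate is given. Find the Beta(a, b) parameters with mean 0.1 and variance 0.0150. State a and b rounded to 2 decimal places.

Write ν = a+b; then a = μν and Var = μ(1−μ)/(ν+1).
ν = μ(1−μ)/Var − 1 = 0.09/0.0150 − 1 = 5.0000.
a = 0.1·5.0000 = 0.50, b = 0.9·5.0000 = 4.50.

a = 0.50, b = 4.50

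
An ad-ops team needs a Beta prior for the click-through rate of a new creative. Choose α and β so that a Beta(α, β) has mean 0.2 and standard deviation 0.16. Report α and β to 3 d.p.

First σ² = 0.0256. Setting α = μn, β = (1−μ)n with n = α+β,
μ(1−μ)/(n+1) = 0.0256 ⇒ n+1 = 0.16/0.0256 = 6.2500 ⇒ n = 5.2500.
Hence α = 0.2×5.2500 = 1.050, β = 0.8×5.2500 = 4.200.

α = 1.050, β = 4.200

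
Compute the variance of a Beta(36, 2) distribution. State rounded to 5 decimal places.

α+β = 38 and αβ = 72, so Var = αβ/[(α+β)²(α+β+1)] = 72/56316 = 0.00128.

0.00128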